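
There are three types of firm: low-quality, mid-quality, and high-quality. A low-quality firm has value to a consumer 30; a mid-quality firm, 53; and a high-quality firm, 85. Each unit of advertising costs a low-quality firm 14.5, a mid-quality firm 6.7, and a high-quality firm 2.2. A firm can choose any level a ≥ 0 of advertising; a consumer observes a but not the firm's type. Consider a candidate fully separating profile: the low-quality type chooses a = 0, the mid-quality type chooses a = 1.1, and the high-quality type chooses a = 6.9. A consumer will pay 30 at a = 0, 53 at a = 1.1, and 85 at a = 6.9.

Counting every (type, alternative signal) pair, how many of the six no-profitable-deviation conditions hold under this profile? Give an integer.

5

Low-quality (own payoff 30): to a=1.1 gives 53 − 14.5×1.1 = 37.05 → profitable ✗; to a=6.9 gives 85 − 14.5×6.9 = -15.05 → no gain ✓.
Mid-quality (own payoff 53 − 6.7×1.1 = 45.63): to a=0 gives 30 → no gain ✓; to a=6.9 gives 85 − 6.7×6.9 = 38.77 → no gain ✓.
High-quality (own payoff 85 − 2.2×6.9 = 69.82): to a=0 gives 30 → no gain ✓; to a=1.1 gives 53 − 2.2×1.1 = 50.58 → no gain ✓.
5 of the 6 constraints hold; not an equilibrium.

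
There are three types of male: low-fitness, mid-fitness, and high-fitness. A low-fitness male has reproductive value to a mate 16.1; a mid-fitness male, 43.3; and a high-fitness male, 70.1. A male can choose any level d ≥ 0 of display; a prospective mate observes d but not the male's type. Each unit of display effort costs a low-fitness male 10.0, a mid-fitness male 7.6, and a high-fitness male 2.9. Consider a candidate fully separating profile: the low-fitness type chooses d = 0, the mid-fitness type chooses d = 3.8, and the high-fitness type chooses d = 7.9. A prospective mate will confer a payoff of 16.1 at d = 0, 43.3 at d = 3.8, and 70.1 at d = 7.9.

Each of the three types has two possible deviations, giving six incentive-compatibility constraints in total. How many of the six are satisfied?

5

High-fitness (own payoff 70.1 − 2.9×7.9 = 47.19): to d=0 gives 16.1 → no gain ✓; to d=3.8 gives 43.3 − 2.9×3.8 = 32.28 → no gain ✓.
Mid-fitness (own payoff 43.3 − 7.6×3.8 = 14.42): to d=0 gives 16.1 → profitable ✗; to d=7.9 gives 70.1 − 7.6×7.9 = 10.06 → no gain ✓.
Low-fitness (own payoff 16.1): to d=3.8 gives 43.3 − 10.0×3.8 = 5.3 → no gain ✓; to d=7.9 gives 70.1 − 10.0×7.9 = -8.9 → no gain ✓.
5 of the 6 constraints hold; not an equilibrium.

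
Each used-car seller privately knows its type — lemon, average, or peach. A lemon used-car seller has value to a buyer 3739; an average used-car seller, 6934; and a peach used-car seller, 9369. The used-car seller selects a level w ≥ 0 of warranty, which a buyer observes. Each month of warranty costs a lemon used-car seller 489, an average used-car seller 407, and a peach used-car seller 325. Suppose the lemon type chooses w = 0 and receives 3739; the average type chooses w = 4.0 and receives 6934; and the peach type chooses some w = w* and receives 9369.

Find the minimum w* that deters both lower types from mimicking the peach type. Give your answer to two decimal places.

11.51

Lemon type (on-path payoff 3739) won't mimic when 3739 ≥ 9369 − 489·w*, i.e. w* ≥ 11.51.
Average type (on-path payoff 6934 − 407×4.0 = 5306) won't mimic when 5306 ≥ 9369 − 407·w*, i.e. w* ≥ 9.98.
Both must hold, so w* = max(11.51, 9.98) = 11.51. The lemon type's constraint binds.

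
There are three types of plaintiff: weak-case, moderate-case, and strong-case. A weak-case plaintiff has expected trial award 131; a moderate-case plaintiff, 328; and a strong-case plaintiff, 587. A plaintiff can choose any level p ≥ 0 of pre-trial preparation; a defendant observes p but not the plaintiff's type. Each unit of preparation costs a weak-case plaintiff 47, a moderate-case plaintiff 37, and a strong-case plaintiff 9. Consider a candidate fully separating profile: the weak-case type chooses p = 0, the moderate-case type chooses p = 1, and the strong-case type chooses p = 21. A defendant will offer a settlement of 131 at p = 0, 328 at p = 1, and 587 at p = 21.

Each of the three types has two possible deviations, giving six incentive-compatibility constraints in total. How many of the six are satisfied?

5

Strong-case (own payoff 587 − 9×21 = 398): to p=0 gives 131 → no gain ✓; to p=1 gives 328 − 9×1 = 319 → no gain ✓.
Moderate-case (own payoff 328 − 37×1 = 291): to p=0 gives 131 → no gain ✓; to p=21 gives 587 − 37×21 = -190 → no gain ✓.
Weak-case (own payoff 131): to p=1 gives 328 − 47×1 = 281 → profitable ✗; to p=21 gives 587 − 47×21 = -400 → no gain ✓.
5 of the 6 constraints hold; not an equilibrium.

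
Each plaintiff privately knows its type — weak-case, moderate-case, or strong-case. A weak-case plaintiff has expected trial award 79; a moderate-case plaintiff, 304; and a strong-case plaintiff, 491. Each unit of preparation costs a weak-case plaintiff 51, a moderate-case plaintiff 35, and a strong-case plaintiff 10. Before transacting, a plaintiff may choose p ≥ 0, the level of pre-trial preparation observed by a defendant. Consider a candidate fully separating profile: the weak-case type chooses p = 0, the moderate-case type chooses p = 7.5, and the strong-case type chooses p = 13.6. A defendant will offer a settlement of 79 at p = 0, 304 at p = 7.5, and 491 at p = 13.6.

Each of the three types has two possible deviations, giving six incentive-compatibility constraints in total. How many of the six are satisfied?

5

Strong-case (own payoff 491 − 10×13.6 = 355): to p=0 gives 79 → no gain ✓; to p=7.5 gives 304 − 10×7.5 = 229 → no gain ✓.
Moderate-case (own payoff 304 − 35×7.5 = 41.5): to p=0 gives 79 → profitable ✗; to p=13.6 gives 491 − 35×13.6 = 15 → no gain ✓.
Weak-case (own payoff 79): to p=7.5 gives 304 − 51×7.5 = -78.5 → no gain ✓; to p=13.6 gives 491 − 51×13.6 = -202.6 → no gain ✓.
5 of the 6 constraints hold; not an equilibrium.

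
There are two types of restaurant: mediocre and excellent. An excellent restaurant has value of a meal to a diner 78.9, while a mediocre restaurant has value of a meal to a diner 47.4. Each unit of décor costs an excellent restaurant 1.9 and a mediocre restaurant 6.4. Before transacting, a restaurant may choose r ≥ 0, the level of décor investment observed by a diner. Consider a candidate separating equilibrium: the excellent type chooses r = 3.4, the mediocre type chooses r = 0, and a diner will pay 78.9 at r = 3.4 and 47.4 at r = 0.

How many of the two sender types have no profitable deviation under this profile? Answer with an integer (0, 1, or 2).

1

Mediocre type: stay at 0 → 47.4; mimic → 78.9 − 6.4 × 3.4 = 57.14. IC fails (47.4 < 57.14).
Excellent type: signal → 78.9 − 1.9 × 3.4 = 72.44; deviate to 0 → 47.4. IC holds (72.44 ≥ 47.4).
1 of 2 constraints hold, so this profile is not an equilibrium.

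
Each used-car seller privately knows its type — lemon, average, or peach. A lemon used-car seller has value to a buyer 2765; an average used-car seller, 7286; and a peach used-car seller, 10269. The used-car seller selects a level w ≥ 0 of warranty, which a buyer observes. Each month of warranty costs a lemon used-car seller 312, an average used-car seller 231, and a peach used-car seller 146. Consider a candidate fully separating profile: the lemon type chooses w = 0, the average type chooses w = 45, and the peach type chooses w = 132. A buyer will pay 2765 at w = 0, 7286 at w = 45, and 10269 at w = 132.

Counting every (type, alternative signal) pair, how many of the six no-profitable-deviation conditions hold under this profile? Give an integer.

3

Average (own payoff 7286 − 231×45 = -3109): to w=0 gives 2765 → profitable ✗; to w=132 gives 10269 − 231×132 = -20223 → no gain ✓.
Lemon (own payoff 2765): to w=45 gives 7286 − 312×45 = -6754 → no gain ✓; to w=132 gives 10269 − 312×132 = -30915 → no gain ✓.
Peach (own payoff 10269 − 146×132 = -9003): to w=0 gives 2765 → profitable ✗; to w=45 gives 7286 − 146×45 = 716 → profitable ✗.
3 of the 6 constraints hold; not an equilibrium.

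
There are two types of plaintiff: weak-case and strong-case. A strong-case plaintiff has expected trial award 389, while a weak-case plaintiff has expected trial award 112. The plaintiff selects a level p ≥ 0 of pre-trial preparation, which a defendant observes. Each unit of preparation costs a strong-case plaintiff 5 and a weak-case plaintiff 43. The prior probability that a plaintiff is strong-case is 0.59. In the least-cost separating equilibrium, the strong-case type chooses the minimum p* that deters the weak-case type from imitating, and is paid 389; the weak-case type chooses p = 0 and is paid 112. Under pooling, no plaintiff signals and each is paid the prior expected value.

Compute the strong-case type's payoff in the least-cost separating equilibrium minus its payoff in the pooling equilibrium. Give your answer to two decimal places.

81.36

Least-cost separating signal: p* solves 112 = 389 − 43·p*, so p* = (389 − 112)/43 ≈ 6.4419.
Strong-case type's separating payoff: 389 − 5 × p* = 389 − 5 × (389 − 112)/43 = 389 − 1385/43 ≈ 356.7907.
Pooling payoff: 0.59 × 389 + 0.41 × 112 = 275.43.
Difference: 356.7907 − 275.43 = 81.3607, i.e. 81.36 to two decimal places.
The strong-case type prefers to separate.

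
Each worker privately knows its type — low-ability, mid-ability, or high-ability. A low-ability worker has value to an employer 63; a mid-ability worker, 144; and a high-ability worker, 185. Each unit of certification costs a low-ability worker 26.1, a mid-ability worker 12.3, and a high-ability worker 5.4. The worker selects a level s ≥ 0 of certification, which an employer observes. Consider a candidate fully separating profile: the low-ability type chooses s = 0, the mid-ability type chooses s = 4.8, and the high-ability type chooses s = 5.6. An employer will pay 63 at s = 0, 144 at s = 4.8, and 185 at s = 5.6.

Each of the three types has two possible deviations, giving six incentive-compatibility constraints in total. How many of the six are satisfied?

5

Mid-ability (own payoff 144 − 12.3×4.8 = 84.96): to s=0 gives 63 → no gain ✓; to s=5.6 gives 185 − 12.3×5.6 = 116.12 → profitable ✗.
Low-ability (own payoff 63): to s=4.8 gives 144 − 26.1×4.8 = 18.72 → no gain ✓; to s=5.6 gives 185 − 26.1×5.6 = 38.84 → no gain ✓.
High-ability (own payoff 185 − 5.4×5.6 = 154.76): to s=0 gives 63 → no gain ✓; to s=4.8 gives 144 − 5.4×4.8 = 118.08 → no gain ✓.
5 of the 6 constraints hold; not an equilibrium.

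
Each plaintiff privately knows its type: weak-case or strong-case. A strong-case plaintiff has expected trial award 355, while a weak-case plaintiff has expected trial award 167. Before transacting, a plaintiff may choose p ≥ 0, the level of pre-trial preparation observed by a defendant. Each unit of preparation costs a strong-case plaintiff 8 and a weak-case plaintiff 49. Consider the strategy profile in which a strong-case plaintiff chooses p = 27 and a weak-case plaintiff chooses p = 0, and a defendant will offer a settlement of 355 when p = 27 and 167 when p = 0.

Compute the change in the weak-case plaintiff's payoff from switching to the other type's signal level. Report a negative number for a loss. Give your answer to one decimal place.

Playing p = 0 the weak-case plaintiff receives 167.
Deviating to p = 27 brings payment 355 at cost 49 × 27 = 1323, netting -968.
Gain from deviating: -968 − 167 = -1135.0.
The gain is negative, so the weak-case type's incentive-compatibility constraint is satisfied.

-1135.0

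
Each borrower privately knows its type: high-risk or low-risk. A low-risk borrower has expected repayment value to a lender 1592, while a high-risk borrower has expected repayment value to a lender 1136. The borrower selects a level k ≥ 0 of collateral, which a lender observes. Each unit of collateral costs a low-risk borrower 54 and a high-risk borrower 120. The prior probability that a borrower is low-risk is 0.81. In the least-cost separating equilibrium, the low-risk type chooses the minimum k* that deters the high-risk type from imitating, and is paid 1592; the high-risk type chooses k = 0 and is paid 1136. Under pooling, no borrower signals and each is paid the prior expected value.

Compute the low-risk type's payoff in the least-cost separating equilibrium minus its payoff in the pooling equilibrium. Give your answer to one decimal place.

Least-cost separating signal: k* solves 1136 = 1592 − 120·k*, so k* = (1592 − 1136)/120 = 3.8.
Low-risk type's separating payoff: 1592 − 54 × k* = 1592 − 54 × (1592 − 1136)/120 = 1592 − 24624/120 = 1386.8.
Pooling payoff: 0.81 × 1592 + 0.19 × 1136 = 1505.36.
Difference: 1386.8 − 1505.36 = -118.56, i.e. -118.6 to one decimal place.
The low-risk type would prefer the pooling outcome.

-118.6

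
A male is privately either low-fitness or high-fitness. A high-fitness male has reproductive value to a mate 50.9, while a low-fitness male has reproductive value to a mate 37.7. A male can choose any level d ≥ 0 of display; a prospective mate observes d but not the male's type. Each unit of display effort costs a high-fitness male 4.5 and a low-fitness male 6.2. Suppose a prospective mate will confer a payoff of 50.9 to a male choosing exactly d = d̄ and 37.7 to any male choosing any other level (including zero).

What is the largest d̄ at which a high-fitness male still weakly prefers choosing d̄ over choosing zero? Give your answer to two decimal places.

2.93

Choosing d̄ yields the high-fitness type 50.9 − 4.5·d̄; choosing zero yields 37.7.
The high-fitness type is indifferent at 50.9 − 4.5·d̄ = 37.7, i.e. d̄ = (50.9 − 37.7) / 4.5 ≈ 2.93.
For any d̄ above 2.93 the high-fitness type would rather pool at zero, so separation collapses.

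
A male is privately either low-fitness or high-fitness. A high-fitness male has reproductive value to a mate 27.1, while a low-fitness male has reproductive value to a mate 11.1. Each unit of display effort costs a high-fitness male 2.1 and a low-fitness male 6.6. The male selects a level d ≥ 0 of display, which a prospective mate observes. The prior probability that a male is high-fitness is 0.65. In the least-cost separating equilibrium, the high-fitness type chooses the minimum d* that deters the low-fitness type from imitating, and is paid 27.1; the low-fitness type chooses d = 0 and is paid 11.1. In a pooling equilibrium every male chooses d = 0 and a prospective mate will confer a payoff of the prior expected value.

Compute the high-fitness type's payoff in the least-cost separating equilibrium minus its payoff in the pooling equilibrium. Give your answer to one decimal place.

Least-cost separating signal: d* solves 11.1 = 27.1 − 6.6·d*, so d* = (27.1 − 11.1)/6.6 ≈ 2.4242.
High-fitness type's separating payoff: 27.1 − 2.1 × d* = 27.1 − 2.1 × (27.1 − 11.1)/6.6 = 27.1 − 33.6/6.6 ≈ 22.009.
Pooling payoff: 0.65 × 27.1 + 0.35 × 11.1 = 21.5.
Difference: 22.009 − 21.5 = 0.509, i.e. 0.5 to one decimal place.
The high-fitness type prefers to separate.

0.5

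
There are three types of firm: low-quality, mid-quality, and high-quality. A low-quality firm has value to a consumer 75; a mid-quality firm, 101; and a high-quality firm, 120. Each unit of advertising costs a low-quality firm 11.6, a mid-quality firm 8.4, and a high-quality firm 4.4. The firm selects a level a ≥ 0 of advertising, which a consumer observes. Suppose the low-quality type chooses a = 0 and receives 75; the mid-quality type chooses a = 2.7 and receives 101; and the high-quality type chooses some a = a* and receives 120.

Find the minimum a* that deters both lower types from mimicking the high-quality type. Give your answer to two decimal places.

Low-quality type (on-path payoff 75) won't mimic when 75 ≥ 120 − 11.6·a*, i.e. a* ≥ 3.88.
Mid-quality type (on-path payoff 101 − 8.4×2.7 = 78.32) won't mimic when 78.32 ≥ 120 − 8.4·a*, i.e. a* ≥ 4.96.
Both must hold, so a* = max(3.88, 4.96) = 4.96. The mid-quality type's constraint binds.

4.96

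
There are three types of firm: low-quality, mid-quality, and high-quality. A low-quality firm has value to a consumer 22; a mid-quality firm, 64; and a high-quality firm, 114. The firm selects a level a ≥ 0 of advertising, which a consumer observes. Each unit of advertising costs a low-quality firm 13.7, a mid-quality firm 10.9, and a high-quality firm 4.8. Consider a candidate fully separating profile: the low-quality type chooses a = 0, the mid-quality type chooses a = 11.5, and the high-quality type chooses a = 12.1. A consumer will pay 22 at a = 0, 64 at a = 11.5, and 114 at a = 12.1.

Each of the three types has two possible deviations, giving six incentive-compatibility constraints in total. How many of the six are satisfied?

Mid-quality (own payoff 64 − 10.9×11.5 = -61.35): to a=0 gives 22 → profitable ✗; to a=12.1 gives 114 − 10.9×12.1 = -17.89 → profitable ✗.
Low-quality (own payoff 22): to a=11.5 gives 64 − 13.7×11.5 = -93.55 → no gain ✓; to a=12.1 gives 114 − 13.7×12.1 = -51.77 → no gain ✓.
High-quality (own payoff 114 − 4.8×12.1 = 55.92): to a=0 gives 22 → no gain ✓; to a=11.5 gives 64 − 4.8×11.5 = 8.8 → no gain ✓.
4 of the 6 constraints hold; not an equilibrium.

4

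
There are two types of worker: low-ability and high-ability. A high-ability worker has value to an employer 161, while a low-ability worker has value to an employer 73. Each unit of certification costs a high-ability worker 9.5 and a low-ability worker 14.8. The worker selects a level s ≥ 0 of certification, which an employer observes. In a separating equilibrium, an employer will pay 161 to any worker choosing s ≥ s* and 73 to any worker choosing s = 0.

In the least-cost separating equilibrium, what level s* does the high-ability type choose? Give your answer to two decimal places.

5.95

A low-ability worker choosing s = 0 receives 73.
Imitating at s* instead would pay 161 at cost 14.8·s*, netting 161 − 14.8·s*.
Indifference: 73 = 161 − 14.8·s*, so s* = (161 − 73) / 14.8 ≈ 5.95.
At s* the low-ability type's incentive constraint just binds; the high-ability type strictly prefers s* since its per-unit cost is lower.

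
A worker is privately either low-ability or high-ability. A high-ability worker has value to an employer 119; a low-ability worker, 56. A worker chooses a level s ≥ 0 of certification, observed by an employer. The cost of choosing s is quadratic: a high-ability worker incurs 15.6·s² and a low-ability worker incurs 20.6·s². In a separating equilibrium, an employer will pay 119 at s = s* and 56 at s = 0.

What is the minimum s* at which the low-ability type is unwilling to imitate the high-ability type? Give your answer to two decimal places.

1.75

The low-ability type at s = 0 receives 56; imitating at s* yields 119 − 20.6·s*².
Indifference: 56 = 119 − 20.6·s*², so s*² = (119 − 56) / 20.6 ≈ 3.0583.
s* = √3.0583 ≈ 1.75.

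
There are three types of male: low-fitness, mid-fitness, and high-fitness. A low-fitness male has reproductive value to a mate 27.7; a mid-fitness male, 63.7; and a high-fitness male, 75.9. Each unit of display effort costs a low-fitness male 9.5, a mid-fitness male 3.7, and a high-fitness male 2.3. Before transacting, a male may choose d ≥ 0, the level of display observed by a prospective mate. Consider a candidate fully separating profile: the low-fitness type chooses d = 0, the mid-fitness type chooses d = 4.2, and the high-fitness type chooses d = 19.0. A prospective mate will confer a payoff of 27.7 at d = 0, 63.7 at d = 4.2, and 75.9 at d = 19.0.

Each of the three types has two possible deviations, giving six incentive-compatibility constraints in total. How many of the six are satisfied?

5

High-fitness (own payoff 75.9 − 2.3×19.0 = 32.2): to d=0 gives 27.7 → no gain ✓; to d=4.2 gives 63.7 − 2.3×4.2 = 54.04 → profitable ✗.
Low-fitness (own payoff 27.7): to d=4.2 gives 63.7 − 9.5×4.2 = 23.8 → no gain ✓; to d=19.0 gives 75.9 − 9.5×19.0 = -104.6 → no gain ✓.
Mid-fitness (own payoff 63.7 − 3.7×4.2 = 48.16): to d=0 gives 27.7 → no gain ✓; to d=19.0 gives 75.9 − 3.7×19.0 = 5.6 → no gain ✓.
5 of the 6 constraints hold; not an equilibrium.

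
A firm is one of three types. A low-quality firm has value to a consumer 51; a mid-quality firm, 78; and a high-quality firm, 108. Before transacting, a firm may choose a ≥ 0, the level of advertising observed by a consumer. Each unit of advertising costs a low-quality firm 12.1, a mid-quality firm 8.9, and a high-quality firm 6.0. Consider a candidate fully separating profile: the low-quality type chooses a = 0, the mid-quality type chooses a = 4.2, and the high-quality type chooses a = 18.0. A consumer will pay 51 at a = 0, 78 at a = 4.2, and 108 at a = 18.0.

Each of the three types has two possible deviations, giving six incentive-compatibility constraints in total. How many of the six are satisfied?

3

Low-quality (own payoff 51): to a=4.2 gives 78 − 12.1×4.2 = 27.18 → no gain ✓; to a=18.0 gives 108 − 12.1×18.0 = -109.8 → no gain ✓.
High-quality (own payoff 108 − 6.0×18.0 = 0): to a=0 gives 51 → profitable ✗; to a=4.2 gives 78 − 6.0×4.2 = 52.8 → profitable ✗.
Mid-quality (own payoff 78 − 8.9×4.2 = 40.62): to a=0 gives 51 → profitable ✗; to a=18.0 gives 108 − 8.9×18.0 = -52.2 → no gain ✓.
3 of the 6 constraints hold; not an equilibrium.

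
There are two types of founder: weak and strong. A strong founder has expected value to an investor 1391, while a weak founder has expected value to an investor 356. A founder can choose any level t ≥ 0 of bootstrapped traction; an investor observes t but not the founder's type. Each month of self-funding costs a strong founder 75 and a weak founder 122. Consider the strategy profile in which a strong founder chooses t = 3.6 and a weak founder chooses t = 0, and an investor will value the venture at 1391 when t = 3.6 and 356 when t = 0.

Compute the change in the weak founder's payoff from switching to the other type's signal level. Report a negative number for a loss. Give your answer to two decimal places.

Playing t = 0 the weak founder receives 356.
Deviating to t = 3.6 brings payment 1391 at cost 122 × 3.6 = 439.2, netting 951.8.
Gain from deviating: 951.8 − 356 = 595.80.
The gain is positive, so the weak type's incentive-compatibility constraint is violated — this profile is not a separating equilibrium.

595.80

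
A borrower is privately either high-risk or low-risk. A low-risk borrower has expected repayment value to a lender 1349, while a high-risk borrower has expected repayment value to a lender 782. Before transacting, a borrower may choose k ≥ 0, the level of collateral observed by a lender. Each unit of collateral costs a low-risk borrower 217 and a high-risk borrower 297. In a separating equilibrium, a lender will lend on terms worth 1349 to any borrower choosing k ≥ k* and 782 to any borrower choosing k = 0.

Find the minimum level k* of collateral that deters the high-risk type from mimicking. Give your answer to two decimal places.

1.91

A high-risk borrower choosing k = 0 receives 782.
Imitating at k* instead would pay 1349 at cost 297·k*, netting 1349 − 297·k*.
Indifference: 782 = 1349 − 297·k*, so k* = (1349 − 782) / 297 ≈ 1.91.
At k* the high-risk type's incentive constraint just binds; the low-risk type strictly prefers k* since its per-unit cost is lower.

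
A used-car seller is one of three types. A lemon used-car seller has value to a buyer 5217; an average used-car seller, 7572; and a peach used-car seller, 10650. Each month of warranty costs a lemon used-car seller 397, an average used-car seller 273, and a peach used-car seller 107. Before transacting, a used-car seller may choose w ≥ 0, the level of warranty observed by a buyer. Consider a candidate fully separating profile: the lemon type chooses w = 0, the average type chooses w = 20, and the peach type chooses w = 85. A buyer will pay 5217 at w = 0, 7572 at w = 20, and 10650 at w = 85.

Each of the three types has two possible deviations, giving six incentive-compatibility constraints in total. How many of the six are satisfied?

3

Average (own payoff 7572 − 273×20 = 2112): to w=0 gives 5217 → profitable ✗; to w=85 gives 10650 − 273×85 = -12555 → no gain ✓.
Peach (own payoff 10650 − 107×85 = 1555): to w=0 gives 5217 → profitable ✗; to w=20 gives 7572 − 107×20 = 5432 → profitable ✗.
Lemon (own payoff 5217): to w=20 gives 7572 − 397×20 = -368 → no gain ✓; to w=85 gives 10650 − 397×85 = -23095 → no gain ✓.
3 of the 6 constraints hold; not an equilibrium.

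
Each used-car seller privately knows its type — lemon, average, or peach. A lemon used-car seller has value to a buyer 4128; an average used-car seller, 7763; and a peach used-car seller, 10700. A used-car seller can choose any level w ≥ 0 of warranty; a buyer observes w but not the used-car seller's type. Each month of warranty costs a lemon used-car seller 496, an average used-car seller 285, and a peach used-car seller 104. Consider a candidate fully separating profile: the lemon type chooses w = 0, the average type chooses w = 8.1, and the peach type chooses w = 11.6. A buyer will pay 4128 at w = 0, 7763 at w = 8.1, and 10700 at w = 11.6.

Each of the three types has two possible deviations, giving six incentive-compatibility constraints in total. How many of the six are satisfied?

4

Peach (own payoff 10700 − 104×11.6 = 9493.6): to w=0 gives 4128 → no gain ✓; to w=8.1 gives 7763 − 104×8.1 = 6920.6 → no gain ✓.
Average (own payoff 7763 − 285×8.1 = 5454.5): to w=0 gives 4128 → no gain ✓; to w=11.6 gives 10700 − 285×11.6 = 7394 → profitable ✗.
Lemon (own payoff 4128): to w=8.1 gives 7763 − 496×8.1 = 3745.4 → no gain ✓; to w=11.6 gives 10700 − 496×11.6 = 4946.4 → profitable ✗.
4 of the 6 constraints hold; not an equilibrium.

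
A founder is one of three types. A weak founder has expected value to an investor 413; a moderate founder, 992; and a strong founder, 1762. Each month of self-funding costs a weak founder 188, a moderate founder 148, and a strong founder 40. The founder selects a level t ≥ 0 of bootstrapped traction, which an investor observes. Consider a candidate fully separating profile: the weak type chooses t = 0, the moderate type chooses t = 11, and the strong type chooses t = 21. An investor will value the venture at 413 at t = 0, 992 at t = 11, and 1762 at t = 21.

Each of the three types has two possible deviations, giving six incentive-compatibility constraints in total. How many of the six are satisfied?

5

Moderate (own payoff 992 − 148×11 = -636): to t=0 gives 413 → profitable ✗; to t=21 gives 1762 − 148×21 = -1346 → no gain ✓.
Weak (own payoff 413): to t=11 gives 992 − 188×11 = -1076 → no gain ✓; to t=21 gives 1762 − 188×21 = -2186 → no gain ✓.
Strong (own payoff 1762 − 40×21 = 922): to t=0 gives 413 → no gain ✓; to t=11 gives 992 − 40×11 = 552 → no gain ✓.
5 of the 6 constraints hold; not an equilibrium.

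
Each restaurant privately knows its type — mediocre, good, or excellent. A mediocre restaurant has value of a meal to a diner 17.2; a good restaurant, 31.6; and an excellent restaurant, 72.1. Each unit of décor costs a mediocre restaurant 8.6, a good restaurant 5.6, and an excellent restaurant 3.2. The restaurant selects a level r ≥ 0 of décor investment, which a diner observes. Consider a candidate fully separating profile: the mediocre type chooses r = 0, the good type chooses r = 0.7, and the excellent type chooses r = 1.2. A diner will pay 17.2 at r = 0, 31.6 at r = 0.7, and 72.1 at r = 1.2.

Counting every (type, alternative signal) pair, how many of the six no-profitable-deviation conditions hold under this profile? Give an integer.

Mediocre (own payoff 17.2): to r=0.7 gives 31.6 − 8.6×0.7 = 25.58 → profitable ✗; to r=1.2 gives 72.1 − 8.6×1.2 = 61.78 → profitable ✗.
Excellent (own payoff 72.1 − 3.2×1.2 = 68.26): to r=0 gives 17.2 → no gain ✓; to r=0.7 gives 31.6 − 3.2×0.7 = 29.36 → no gain ✓.
Good (own payoff 31.6 − 5.6×0.7 = 27.68): to r=0 gives 17.2 → no gain ✓; to r=1.2 gives 72.1 − 5.6×1.2 = 65.38 → profitable ✗.
3 of the 6 constraints hold; not an equilibrium.

3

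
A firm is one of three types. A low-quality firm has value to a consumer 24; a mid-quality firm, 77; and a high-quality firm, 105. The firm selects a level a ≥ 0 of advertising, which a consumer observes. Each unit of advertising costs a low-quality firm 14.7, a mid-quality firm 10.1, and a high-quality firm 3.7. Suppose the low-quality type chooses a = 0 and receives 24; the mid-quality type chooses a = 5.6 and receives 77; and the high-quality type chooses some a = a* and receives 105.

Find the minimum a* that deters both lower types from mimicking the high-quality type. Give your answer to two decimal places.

Mid-quality type (on-path payoff 77 − 10.1×5.6 = 20.44) won't mimic when 20.44 ≥ 105 − 10.1·a*, i.e. a* ≥ 8.37.
Low-quality type (on-path payoff 24) won't mimic when 24 ≥ 105 − 14.7·a*, i.e. a* ≥ 5.51.
Both must hold, so a* = max(5.51, 8.37) = 8.37. The mid-quality type's constraint binds.

8.37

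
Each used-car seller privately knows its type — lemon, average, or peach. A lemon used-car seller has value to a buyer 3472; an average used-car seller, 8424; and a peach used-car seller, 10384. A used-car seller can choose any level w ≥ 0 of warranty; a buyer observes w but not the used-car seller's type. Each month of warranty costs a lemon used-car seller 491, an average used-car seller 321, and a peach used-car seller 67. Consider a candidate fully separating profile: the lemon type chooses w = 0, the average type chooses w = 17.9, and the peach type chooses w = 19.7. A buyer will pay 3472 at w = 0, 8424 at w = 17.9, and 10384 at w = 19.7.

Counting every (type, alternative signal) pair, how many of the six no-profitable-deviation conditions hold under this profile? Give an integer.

4

Average (own payoff 8424 − 321×17.9 = 2678.1): to w=0 gives 3472 → profitable ✗; to w=19.7 gives 10384 − 321×19.7 = 4060.3 → profitable ✗.
Lemon (own payoff 3472): to w=17.9 gives 8424 − 491×17.9 = -364.9 → no gain ✓; to w=19.7 gives 10384 − 491×19.7 = 711.3 → no gain ✓.
Peach (own payoff 10384 − 67×19.7 = 9064.1): to w=0 gives 3472 → no gain ✓; to w=17.9 gives 8424 − 67×17.9 = 7224.7 → no gain ✓.
4 of the 6 constraints hold; not an equilibrium.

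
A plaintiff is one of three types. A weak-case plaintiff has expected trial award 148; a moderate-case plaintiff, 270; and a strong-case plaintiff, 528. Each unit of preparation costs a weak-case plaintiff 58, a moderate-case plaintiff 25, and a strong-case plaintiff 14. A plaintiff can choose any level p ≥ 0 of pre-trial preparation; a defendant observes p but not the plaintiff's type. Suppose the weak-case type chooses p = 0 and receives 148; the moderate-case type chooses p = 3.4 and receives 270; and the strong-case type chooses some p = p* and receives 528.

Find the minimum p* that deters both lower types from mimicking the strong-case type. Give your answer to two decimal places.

Moderate-case type (on-path payoff 270 − 25×3.4 = 185) won't mimic when 185 ≥ 528 − 25·p*, i.e. p* ≥ 13.72.
Weak-case type (on-path payoff 148) won't mimic when 148 ≥ 528 − 58·p*, i.e. p* ≥ 6.55.
Both must hold, so p* = max(6.55, 13.72) = 13.72. The moderate-case type's constraint binds.

13.72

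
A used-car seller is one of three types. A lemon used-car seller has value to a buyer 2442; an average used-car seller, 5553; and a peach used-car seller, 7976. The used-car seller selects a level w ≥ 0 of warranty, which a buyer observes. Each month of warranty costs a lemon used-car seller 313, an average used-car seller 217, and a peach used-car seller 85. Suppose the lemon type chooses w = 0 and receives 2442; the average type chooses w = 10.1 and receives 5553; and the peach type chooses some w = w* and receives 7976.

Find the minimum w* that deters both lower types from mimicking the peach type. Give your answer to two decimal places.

21.27

Lemon type (on-path payoff 2442) won't mimic when 2442 ≥ 7976 − 313·w*, i.e. w* ≥ 17.68.
Average type (on-path payoff 5553 − 217×10.1 = 3361.3) won't mimic when 3361.3 ≥ 7976 − 217·w*, i.e. w* ≥ 21.27.
Both must hold, so w* = max(17.68, 21.27) = 21.27. The average type's constraint binds.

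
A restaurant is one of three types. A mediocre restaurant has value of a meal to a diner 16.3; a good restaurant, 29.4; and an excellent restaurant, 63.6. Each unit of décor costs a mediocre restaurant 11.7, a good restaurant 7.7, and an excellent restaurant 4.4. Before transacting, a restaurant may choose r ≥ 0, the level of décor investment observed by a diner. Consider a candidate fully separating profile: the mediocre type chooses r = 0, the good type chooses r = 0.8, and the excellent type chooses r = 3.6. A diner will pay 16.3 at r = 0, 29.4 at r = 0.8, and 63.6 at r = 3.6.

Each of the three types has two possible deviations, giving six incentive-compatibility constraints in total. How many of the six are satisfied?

Mediocre (own payoff 16.3): to r=0.8 gives 29.4 − 11.7×0.8 = 20.04 → profitable ✗; to r=3.6 gives 63.6 − 11.7×3.6 = 21.48 → profitable ✗.
Good (own payoff 29.4 − 7.7×0.8 = 23.24): to r=0 gives 16.3 → no gain ✓; to r=3.6 gives 63.6 − 7.7×3.6 = 35.88 → profitable ✗.
Excellent (own payoff 63.6 − 4.4×3.6 = 47.76): to r=0 gives 16.3 → no gain ✓; to r=0.8 gives 29.4 − 4.4×0.8 = 25.88 → no gain ✓.
3 of the 6 constraints hold; not an equilibrium.

3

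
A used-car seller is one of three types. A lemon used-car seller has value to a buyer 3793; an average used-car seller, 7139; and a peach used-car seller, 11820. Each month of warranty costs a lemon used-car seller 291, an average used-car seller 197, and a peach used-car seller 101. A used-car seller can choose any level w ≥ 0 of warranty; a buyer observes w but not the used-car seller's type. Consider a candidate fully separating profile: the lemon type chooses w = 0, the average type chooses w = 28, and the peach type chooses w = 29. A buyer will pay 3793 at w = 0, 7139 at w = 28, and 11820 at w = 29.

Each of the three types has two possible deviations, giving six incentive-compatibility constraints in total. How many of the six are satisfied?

Lemon (own payoff 3793): to w=28 gives 7139 − 291×28 = -1009 → no gain ✓; to w=29 gives 11820 − 291×29 = 3381 → no gain ✓.
Peach (own payoff 11820 − 101×29 = 8891): to w=0 gives 3793 → no gain ✓; to w=28 gives 7139 − 101×28 = 4311 → no gain ✓.
Average (own payoff 7139 − 197×28 = 1623): to w=0 gives 3793 → profitable ✗; to w=29 gives 11820 − 197×29 = 6107 → profitable ✗.
4 of the 6 constraints hold; not an equilibrium.

4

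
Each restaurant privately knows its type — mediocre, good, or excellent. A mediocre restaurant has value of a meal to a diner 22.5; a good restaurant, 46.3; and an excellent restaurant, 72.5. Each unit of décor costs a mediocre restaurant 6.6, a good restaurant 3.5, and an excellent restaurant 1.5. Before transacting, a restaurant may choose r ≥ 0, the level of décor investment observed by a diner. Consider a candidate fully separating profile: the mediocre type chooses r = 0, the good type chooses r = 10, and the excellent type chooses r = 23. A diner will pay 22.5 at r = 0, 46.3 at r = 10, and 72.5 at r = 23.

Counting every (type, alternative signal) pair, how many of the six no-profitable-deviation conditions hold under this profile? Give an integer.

Good (own payoff 46.3 − 3.5×10 = 11.3): to r=0 gives 22.5 → profitable ✗; to r=23 gives 72.5 − 3.5×23 = -8 → no gain ✓.
Mediocre (own payoff 22.5): to r=10 gives 46.3 − 6.6×10 = -19.7 → no gain ✓; to r=23 gives 72.5 − 6.6×23 = -79.3 → no gain ✓.
Excellent (own payoff 72.5 − 1.5×23 = 38): to r=0 gives 22.5 → no gain ✓; to r=10 gives 46.3 − 1.5×10 = 31.3 → no gain ✓.
5 of the 6 constraints hold; not an equilibrium.

5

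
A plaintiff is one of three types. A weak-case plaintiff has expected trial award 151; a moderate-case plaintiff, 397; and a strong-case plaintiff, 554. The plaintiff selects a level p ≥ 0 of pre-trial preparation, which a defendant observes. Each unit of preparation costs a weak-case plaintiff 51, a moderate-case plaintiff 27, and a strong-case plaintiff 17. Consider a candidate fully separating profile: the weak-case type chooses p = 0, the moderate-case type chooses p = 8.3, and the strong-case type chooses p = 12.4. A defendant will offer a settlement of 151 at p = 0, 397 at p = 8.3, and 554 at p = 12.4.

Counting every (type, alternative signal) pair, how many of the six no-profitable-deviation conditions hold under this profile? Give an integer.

Weak-case (own payoff 151): to p=8.3 gives 397 − 51×8.3 = -26.3 → no gain ✓; to p=12.4 gives 554 − 51×12.4 = -78.4 → no gain ✓.
Moderate-case (own payoff 397 − 27×8.3 = 172.9): to p=0 gives 151 → no gain ✓; to p=12.4 gives 554 − 27×12.4 = 219.2 → profitable ✗.
Strong-case (own payoff 554 − 17×12.4 = 343.2): to p=0 gives 151 → no gain ✓; to p=8.3 gives 397 − 17×8.3 = 255.9 → no gain ✓.
5 of the 6 constraints hold; not an equilibrium.

5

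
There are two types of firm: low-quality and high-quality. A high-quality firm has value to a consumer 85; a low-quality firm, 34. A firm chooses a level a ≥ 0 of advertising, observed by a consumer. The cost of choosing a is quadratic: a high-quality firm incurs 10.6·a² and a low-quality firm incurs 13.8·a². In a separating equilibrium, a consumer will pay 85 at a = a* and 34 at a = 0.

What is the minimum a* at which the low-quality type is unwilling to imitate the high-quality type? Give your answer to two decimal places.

The low-quality type at a = 0 receives 34; imitating at a* yields 85 − 13.8·a*².
Indifference: 34 = 85 − 13.8·a*², so a*² = (85 − 34) / 13.8 ≈ 3.6957.
a* = √3.6957 ≈ 1.92.

1.92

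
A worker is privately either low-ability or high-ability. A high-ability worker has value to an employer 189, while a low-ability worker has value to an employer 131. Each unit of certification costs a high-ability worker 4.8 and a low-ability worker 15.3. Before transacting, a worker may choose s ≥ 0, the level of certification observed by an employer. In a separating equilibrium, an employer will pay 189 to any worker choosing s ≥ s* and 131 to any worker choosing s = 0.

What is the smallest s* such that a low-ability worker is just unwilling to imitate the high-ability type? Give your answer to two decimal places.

3.79

A low-ability worker choosing s = 0 receives 131.
Imitating at s* instead would pay 189 at cost 15.3·s*, netting 189 − 15.3·s*.
Indifference: 131 = 189 − 15.3·s*, so s* = (189 − 131) / 15.3 ≈ 3.79.
This is the low-ability type's binding incentive-compatibility constraint; any s ≥ 3.79 sustains separation on that side.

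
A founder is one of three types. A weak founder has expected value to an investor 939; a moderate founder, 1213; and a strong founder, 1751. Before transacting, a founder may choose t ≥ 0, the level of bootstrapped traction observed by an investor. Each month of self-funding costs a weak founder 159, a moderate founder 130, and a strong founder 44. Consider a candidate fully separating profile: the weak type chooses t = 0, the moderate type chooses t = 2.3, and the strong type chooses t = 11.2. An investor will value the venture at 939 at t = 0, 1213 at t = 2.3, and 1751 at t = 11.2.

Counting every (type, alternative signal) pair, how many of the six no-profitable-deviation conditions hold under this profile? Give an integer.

5

Weak (own payoff 939): to t=2.3 gives 1213 − 159×2.3 = 847.3 → no gain ✓; to t=11.2 gives 1751 − 159×11.2 = -29.8 → no gain ✓.
Strong (own payoff 1751 − 44×11.2 = 1258.2): to t=0 gives 939 → no gain ✓; to t=2.3 gives 1213 − 44×2.3 = 1111.8 → no gain ✓.
Moderate (own payoff 1213 − 130×2.3 = 914): to t=0 gives 939 → profitable ✗; to t=11.2 gives 1751 − 130×11.2 = 295 → no gain ✓.
5 of the 6 constraints hold; not an equilibrium.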